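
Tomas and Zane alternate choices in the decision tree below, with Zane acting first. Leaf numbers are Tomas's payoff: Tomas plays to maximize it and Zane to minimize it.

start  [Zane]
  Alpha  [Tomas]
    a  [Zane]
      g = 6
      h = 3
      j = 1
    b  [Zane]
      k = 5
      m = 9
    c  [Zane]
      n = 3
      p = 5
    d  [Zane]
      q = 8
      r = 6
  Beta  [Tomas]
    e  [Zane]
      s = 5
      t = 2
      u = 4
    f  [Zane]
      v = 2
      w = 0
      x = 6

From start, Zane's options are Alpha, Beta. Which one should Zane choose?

Beta

a (Zane): min(6, 3, 1) = 1
b (Zane): min(5, 9) = 5
c (Zane): min(3, 5) = 3
d (Zane): min(8, 6) = 6
Alpha (Tomas): max(1, 5, 3, 6) = 6
e (Zane): min(5, 2, 4) = 2
f (Zane): min(2, 0, 6) = 0
Beta (Tomas): max(2, 0) = 2
start (Zane): min(6, 2) = 2
Zane at start wants the lowest of {Alpha=6, Beta=2}, so chooses Beta.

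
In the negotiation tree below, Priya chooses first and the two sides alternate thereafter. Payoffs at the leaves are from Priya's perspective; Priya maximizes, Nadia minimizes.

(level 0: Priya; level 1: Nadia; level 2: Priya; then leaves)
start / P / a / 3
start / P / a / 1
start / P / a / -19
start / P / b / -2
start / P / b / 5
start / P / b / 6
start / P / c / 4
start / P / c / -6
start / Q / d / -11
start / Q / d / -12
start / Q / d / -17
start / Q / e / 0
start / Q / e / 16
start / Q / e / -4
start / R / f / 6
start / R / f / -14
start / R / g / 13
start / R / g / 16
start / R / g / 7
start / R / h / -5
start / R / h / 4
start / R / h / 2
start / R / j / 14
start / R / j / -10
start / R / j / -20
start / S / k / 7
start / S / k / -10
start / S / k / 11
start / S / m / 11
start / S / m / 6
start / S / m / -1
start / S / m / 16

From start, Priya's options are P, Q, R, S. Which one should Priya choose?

a (Priya): max(3, 1, -19) = 3
b (Priya): max(-2, 5, 6) = 6
c (Priya): max(4, -6) = 4
P (Nadia): min(3, 6, 4) = 3
d (Priya): max(-11, -12, -17) = -11
e (Priya): max(0, 16, -4) = 16
Q (Nadia): min(-11, 16) = -11
f (Priya): max(6, -14) = 6
g (Priya): max(13, 16, 7) = 16
h (Priya): max(-5, 4, 2) = 4
j (Priya): max(14, -10, -20) = 14
R (Nadia): min(6, 16, 4, 14) = 4
k (Priya): max(7, -10, 11) = 11
m (Priya): max(11, 6, -1, 16) = 16
S (Nadia): min(11, 16) = 11
start (Priya): max(3, -11, 4, 11) = 11
Priya at start wants the highest of {P=3, Q=-11, R=4, S=11}, so chooses S.

S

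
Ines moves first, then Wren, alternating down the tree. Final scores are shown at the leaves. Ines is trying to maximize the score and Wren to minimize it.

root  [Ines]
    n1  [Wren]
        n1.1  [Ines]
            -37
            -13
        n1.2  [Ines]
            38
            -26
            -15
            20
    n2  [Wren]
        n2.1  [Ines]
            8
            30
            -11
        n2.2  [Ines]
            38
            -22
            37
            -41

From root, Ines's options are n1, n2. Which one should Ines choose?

n1.1 (Ines): max(-37, -13) = -13
n1.2 (Ines): max(38, -26, -15, 20) = 38
n1 (Wren): min(-13, 38) = -13
n2.1 (Ines): max(8, 30, -11) = 30
n2.2 (Ines): max(38, -22, 37, -41) = 38
n2 (Wren): min(30, 38) = 30
root (Ines): max(-13, 30) = 30
Ines at root wants the highest of {n1=-13, n2=30}, so chooses n2.

n2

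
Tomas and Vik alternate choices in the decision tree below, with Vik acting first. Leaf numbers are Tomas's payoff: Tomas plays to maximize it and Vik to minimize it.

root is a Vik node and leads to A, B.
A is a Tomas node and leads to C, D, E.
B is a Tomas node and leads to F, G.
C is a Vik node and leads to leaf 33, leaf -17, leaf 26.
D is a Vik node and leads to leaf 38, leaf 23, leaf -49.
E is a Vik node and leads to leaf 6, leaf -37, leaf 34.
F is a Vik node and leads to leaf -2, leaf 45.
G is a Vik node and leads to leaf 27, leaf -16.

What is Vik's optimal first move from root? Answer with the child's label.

A

C (Vik): min(33, -17, 26) = -17
D (Vik): min(38, 23, -49) = -49
E (Vik): min(6, -37, 34) = -37
A (Tomas): max(-17, -49, -37) = -17
F (Vik): min(-2, 45) = -2
G (Vik): min(27, -16) = -16
B (Tomas): max(-2, -16) = -2
root (Vik): min(-17, -2) = -17
Vik at root wants the lowest of {A=-17, B=-2}, so chooses A.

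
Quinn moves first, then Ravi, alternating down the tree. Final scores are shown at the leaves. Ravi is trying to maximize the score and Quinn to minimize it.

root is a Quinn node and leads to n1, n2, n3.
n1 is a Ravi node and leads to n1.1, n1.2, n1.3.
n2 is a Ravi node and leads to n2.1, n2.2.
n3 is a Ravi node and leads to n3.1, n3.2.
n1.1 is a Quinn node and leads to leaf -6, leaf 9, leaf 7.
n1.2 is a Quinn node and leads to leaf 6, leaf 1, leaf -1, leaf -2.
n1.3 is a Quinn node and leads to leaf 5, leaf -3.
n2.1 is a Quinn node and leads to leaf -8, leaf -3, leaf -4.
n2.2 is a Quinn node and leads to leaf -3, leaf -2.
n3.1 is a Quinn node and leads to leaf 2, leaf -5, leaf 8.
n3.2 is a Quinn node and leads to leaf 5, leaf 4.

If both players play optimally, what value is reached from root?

n1.1 (Quinn): min(-6, 9, 7) = -6
n1.2 (Quinn): min(6, 1, -1, -2) = -2
n1.3 (Quinn): min(5, -3) = -3
n1 (Ravi): max(-6, -2, -3) = -2
n2.1 (Quinn): min(-8, -3, -4) = -8
n2.2 (Quinn): min(-3, -2) = -3
n2 (Ravi): max(-8, -3) = -3
n3.1 (Quinn): min(2, -5, 8) = -5
n3.2 (Quinn): min(5, 4) = 4
n3 (Ravi): max(-5, 4) = 4
root (Quinn): min(-2, -3, 4) = -3

-3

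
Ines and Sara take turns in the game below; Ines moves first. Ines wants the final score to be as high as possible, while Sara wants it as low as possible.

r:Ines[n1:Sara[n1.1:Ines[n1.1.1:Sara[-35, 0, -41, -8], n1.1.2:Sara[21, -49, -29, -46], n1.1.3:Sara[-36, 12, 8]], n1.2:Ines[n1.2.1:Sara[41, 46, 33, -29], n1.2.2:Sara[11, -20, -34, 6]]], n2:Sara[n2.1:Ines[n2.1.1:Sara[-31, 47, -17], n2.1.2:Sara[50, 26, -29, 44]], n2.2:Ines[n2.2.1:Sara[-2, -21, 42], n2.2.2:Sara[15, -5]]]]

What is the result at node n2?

n2.1.1 (Sara): min(-31, 47, -17) = -31
n2.1.2 (Sara): min(50, 26, -29, 44) = -29
n2.1 (Ines): max(-31, -29) = -29
n2.2.1 (Sara): min(-2, -21, 42) = -21
n2.2.2 (Sara): min(15, -5) = -5
n2.2 (Ines): max(-21, -5) = -5
n2 (Sara): min(-29, -5) = -29

-29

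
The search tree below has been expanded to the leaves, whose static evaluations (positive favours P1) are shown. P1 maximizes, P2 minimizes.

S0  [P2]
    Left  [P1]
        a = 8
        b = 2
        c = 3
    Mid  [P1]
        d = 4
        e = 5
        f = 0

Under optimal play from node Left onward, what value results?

Left (P1): max(8, 2, 3) = 8

8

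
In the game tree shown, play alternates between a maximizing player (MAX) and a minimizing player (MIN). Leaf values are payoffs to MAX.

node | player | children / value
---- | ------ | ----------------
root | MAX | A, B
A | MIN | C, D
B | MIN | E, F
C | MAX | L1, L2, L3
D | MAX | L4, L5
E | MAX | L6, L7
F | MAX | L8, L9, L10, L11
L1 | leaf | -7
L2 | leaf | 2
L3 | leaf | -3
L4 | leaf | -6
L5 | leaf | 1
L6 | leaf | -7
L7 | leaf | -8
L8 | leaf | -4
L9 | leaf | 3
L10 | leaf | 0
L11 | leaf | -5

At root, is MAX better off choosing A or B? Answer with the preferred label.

A

C (MAX): max(-7, 2, -3) = 2
D (MAX): max(-6, 1) = 1
A (MIN): min(2, 1) = 1
E (MAX): max(-7, -8) = -7
F (MAX): max(-4, 3, 0, -5) = 3
B (MIN): min(-7, 3) = -7
MAX prefers the higher value; A=1, B=-7. A is better since 1 > -7.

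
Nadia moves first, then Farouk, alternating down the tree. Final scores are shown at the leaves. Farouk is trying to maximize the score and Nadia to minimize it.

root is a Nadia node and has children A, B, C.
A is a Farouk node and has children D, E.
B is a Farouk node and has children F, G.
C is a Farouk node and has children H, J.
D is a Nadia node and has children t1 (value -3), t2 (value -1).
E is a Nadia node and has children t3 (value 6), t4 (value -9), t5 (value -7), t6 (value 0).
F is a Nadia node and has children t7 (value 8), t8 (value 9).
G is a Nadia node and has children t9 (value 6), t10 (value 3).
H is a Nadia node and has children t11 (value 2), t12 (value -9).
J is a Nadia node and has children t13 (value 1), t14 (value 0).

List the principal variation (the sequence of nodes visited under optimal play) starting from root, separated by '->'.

D (Nadia): min(-3, -1) = -3
E (Nadia): min(6, -9, -7, 0) = -9
A (Farouk): max(-3, -9) = -3
F (Nadia): min(8, 9) = 8
G (Nadia): min(6, 3) = 3
B (Farouk): max(8, 3) = 8
H (Nadia): min(2, -9) = -9
J (Nadia): min(1, 0) = 0
C (Farouk): max(-9, 0) = 0
root (Nadia): min(-3, 8, 0) = -3
At root, Nadia picks A (lowest: -3).
At A, Farouk picks D (highest: -3).
At D, Nadia picks t1 (lowest: -3).
Terminal value -3.

root -> A -> D -> t1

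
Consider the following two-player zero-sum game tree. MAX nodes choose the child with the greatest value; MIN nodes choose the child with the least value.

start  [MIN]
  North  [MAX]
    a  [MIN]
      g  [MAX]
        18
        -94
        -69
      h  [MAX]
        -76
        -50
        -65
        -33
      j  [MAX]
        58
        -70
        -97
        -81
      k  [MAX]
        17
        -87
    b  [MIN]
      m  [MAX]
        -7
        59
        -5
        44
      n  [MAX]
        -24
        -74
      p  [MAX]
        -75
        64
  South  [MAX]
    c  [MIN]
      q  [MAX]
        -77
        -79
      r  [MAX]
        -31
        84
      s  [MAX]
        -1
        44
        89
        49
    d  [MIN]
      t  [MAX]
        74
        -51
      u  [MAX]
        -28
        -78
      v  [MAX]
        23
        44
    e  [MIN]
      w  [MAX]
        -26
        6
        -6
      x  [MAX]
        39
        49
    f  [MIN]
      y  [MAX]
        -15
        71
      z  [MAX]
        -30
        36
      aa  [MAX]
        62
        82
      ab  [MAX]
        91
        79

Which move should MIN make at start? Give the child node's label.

North

g (MAX): max(18, -94, -69) = 18
h (MAX): max(-76, -50, -65, -33) = -33
j (MAX): max(58, -70, -97, -81) = 58
k (MAX): max(17, -87) = 17
a (MIN): min(18, -33, 58, 17) = -33
m (MAX): max(-7, 59, -5, 44) = 59
n (MAX): max(-24, -74) = -24
p (MAX): max(-75, 64) = 64
b (MIN): min(59, -24, 64) = -24
North (MAX): max(-33, -24) = -24
q (MAX): max(-77, -79) = -77
r (MAX): max(-31, 84) = 84
s (MAX): max(-1, 44, 89, 49) = 89
c (MIN): min(-77, 84, 89) = -77
t (MAX): max(74, -51) = 74
u (MAX): max(-28, -78) = -28
v (MAX): max(23, 44) = 44
d (MIN): min(74, -28, 44) = -28
w (MAX): max(-26, 6, -6) = 6
x (MAX): max(39, 49) = 49
e (MIN): min(6, 49) = 6
y (MAX): max(-15, 71) = 71
z (MAX): max(-30, 36) = 36
aa (MAX): max(62, 82) = 82
ab (MAX): max(91, 79) = 91
f (MIN): min(71, 36, 82, 91) = 36
South (MAX): max(-77, -28, 6, 36) = 36
start (MIN): min(-24, 36) = -24
MIN at start wants the lowest of {North=-24, South=36}, so chooses North.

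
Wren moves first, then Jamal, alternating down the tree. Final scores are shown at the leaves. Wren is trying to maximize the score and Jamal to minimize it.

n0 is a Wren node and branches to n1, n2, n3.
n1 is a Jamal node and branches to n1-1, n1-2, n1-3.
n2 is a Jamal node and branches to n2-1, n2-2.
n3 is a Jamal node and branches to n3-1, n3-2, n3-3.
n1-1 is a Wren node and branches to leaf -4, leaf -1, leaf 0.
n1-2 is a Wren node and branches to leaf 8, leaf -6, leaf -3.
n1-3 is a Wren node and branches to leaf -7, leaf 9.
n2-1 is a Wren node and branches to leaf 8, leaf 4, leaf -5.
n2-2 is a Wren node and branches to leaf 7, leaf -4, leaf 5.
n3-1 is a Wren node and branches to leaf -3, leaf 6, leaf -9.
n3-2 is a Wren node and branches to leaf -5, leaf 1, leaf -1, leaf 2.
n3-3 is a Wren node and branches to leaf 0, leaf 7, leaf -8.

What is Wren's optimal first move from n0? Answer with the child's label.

n1-1 (Wren): max(-4, -1, 0) = 0
n1-2 (Wren): max(8, -6, -3) = 8
n1-3 (Wren): max(-7, 9) = 9
n1 (Jamal): min(0, 8, 9) = 0
n2-1 (Wren): max(8, 4, -5) = 8
n2-2 (Wren): max(7, -4, 5) = 7
n2 (Jamal): min(8, 7) = 7
n3-1 (Wren): max(-3, 6, -9) = 6
n3-2 (Wren): max(-5, 1, -1, 2) = 2
n3-3 (Wren): max(0, 7, -8) = 7
n3 (Jamal): min(6, 2, 7) = 2
n0 (Wren): max(0, 7, 2) = 7
Wren at n0 wants the highest of {n1=0, n2=7, n3=2}, so chooses n2.

n2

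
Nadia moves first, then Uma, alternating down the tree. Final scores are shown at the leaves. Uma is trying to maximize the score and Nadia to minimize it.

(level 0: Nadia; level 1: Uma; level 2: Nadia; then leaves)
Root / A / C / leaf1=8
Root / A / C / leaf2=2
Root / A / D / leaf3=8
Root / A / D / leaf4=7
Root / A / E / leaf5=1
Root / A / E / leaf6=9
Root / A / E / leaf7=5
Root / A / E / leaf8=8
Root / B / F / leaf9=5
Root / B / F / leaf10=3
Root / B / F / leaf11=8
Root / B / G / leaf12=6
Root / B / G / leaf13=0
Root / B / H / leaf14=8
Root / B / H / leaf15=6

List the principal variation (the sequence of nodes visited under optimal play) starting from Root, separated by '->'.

C (Nadia): min(8, 2) = 2
D (Nadia): min(8, 7) = 7
E (Nadia): min(1, 9, 5, 8) = 1
A (Uma): max(2, 7, 1) = 7
F (Nadia): min(5, 3, 8) = 3
G (Nadia): min(6, 0) = 0
H (Nadia): min(8, 6) = 6
B (Uma): max(3, 0, 6) = 6
Root (Nadia): min(7, 6) = 6
At Root, Nadia picks B (lowest: 6).
At B, Uma picks H (highest: 6).
At H, Nadia picks leaf15 (lowest: 6).
Terminal value 6.

Root -> B -> H -> leaf15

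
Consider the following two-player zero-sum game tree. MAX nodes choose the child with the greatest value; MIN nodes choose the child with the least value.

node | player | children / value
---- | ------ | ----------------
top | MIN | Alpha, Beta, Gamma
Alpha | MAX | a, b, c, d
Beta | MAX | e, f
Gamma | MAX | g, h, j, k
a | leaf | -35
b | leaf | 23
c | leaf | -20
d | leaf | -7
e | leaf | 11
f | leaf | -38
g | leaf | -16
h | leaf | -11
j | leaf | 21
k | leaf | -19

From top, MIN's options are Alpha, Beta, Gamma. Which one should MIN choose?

Beta

Alpha (MAX): max(-35, 23, -20, -7) = 23
Beta (MAX): max(11, -38) = 11
Gamma (MAX): max(-16, -11, 21, -19) = 21
top (MIN): min(23, 11, 21) = 11
MIN at top wants the lowest of {Alpha=23, Beta=11, Gamma=21}, so chooses Beta.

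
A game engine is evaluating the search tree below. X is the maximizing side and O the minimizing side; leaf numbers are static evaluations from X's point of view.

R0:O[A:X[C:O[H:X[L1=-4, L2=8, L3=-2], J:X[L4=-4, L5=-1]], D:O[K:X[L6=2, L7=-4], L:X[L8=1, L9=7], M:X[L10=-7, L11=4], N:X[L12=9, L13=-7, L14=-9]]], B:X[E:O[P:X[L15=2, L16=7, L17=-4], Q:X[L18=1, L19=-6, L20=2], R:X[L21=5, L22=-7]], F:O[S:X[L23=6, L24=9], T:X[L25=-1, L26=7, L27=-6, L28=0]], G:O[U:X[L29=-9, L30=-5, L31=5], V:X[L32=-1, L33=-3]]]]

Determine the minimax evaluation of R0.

2

H (X): max(-4, 8, -2) = 8
J (X): max(-4, -1) = -1
C (O): min(8, -1) = -1
K (X): max(2, -4) = 2
L (X): max(1, 7) = 7
M (X): max(-7, 4) = 4
N (X): max(9, -7, -9) = 9
D (O): min(2, 7, 4, 9) = 2
A (X): max(-1, 2) = 2
P (X): max(2, 7, -4) = 7
Q (X): max(1, -6, 2) = 2
R (X): max(5, -7) = 5
E (O): min(7, 2, 5) = 2
S (X): max(6, 9) = 9
T (X): max(-1, 7, -6, 0) = 7
F (O): min(9, 7) = 7
U (X): max(-9, -5, 5) = 5
V (X): max(-1, -3) = -1
G (O): min(5, -1) = -1
B (X): max(2, 7, -1) = 7
R0 (O): min(2, 7) = 2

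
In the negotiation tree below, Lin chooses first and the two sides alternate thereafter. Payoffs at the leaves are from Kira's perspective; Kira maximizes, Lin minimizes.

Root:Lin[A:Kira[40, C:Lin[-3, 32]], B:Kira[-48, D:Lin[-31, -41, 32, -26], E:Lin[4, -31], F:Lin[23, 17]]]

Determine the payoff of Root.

C (Lin): min(-3, 32) = -3
A (Kira): max(40, -3) = 40
D (Lin): min(-31, -41, 32, -26) = -41
E (Lin): min(4, -31) = -31
F (Lin): min(23, 17) = 17
B (Kira): max(-48, -41, -31, 17) = 17
Root (Lin): min(40, 17) = 17

17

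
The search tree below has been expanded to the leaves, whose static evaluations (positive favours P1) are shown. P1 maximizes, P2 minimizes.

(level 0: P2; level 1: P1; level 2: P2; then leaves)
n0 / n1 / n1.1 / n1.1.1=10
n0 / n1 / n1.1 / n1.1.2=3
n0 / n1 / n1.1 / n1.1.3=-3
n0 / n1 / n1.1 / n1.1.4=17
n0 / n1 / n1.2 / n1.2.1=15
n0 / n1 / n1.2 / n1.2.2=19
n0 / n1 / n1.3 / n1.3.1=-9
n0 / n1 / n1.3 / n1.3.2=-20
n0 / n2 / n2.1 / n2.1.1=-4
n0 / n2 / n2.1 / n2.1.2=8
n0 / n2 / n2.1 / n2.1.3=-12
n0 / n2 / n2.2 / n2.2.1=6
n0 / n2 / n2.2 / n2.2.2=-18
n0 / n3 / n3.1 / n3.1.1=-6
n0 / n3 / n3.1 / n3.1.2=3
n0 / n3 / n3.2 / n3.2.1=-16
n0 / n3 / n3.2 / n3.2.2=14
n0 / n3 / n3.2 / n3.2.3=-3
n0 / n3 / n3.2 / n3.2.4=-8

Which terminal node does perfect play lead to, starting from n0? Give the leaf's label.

n2.1.3

n1.1 (P2): min(10, 3, -3, 17) = -3
n1.2 (P2): min(15, 19) = 15
n1.3 (P2): min(-9, -20) = -20
n1 (P1): max(-3, 15, -20) = 15
n2.1 (P2): min(-4, 8, -12) = -12
n2.2 (P2): min(6, -18) = -18
n2 (P1): max(-12, -18) = -12
n3.1 (P2): min(-6, 3) = -6
n3.2 (P2): min(-16, 14, -3, -8) = -16
n3 (P1): max(-6, -16) = -6
n0 (P2): min(15, -12, -6) = -12
At n0, P2 picks n2 (lowest: -12).
At n2, P1 picks n2.1 (highest: -12).
At n2.1, P2 picks n2.1.3 (lowest: -12).
Terminal value -12.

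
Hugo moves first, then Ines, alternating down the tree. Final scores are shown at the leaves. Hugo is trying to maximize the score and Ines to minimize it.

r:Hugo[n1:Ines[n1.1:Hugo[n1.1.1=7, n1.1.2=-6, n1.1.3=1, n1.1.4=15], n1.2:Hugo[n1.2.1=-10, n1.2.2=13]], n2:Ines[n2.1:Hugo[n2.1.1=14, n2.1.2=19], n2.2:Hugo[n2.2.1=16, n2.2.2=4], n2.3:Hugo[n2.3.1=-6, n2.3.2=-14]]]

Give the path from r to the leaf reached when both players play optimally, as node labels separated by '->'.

n1.1 (Hugo): max(7, -6, 1, 15) = 15
n1.2 (Hugo): max(-10, 13) = 13
n1 (Ines): min(15, 13) = 13
n2.1 (Hugo): max(14, 19) = 19
n2.2 (Hugo): max(16, 4) = 16
n2.3 (Hugo): max(-6, -14) = -6
n2 (Ines): min(19, 16, -6) = -6
r (Hugo): max(13, -6) = 13
At r, Hugo picks n1 (highest: 13).
At n1, Ines picks n1.2 (lowest: 13).
At n1.2, Hugo picks n1.2.2 (highest: 13).
Terminal value 13.

r -> n1 -> n1.2 -> n1.2.2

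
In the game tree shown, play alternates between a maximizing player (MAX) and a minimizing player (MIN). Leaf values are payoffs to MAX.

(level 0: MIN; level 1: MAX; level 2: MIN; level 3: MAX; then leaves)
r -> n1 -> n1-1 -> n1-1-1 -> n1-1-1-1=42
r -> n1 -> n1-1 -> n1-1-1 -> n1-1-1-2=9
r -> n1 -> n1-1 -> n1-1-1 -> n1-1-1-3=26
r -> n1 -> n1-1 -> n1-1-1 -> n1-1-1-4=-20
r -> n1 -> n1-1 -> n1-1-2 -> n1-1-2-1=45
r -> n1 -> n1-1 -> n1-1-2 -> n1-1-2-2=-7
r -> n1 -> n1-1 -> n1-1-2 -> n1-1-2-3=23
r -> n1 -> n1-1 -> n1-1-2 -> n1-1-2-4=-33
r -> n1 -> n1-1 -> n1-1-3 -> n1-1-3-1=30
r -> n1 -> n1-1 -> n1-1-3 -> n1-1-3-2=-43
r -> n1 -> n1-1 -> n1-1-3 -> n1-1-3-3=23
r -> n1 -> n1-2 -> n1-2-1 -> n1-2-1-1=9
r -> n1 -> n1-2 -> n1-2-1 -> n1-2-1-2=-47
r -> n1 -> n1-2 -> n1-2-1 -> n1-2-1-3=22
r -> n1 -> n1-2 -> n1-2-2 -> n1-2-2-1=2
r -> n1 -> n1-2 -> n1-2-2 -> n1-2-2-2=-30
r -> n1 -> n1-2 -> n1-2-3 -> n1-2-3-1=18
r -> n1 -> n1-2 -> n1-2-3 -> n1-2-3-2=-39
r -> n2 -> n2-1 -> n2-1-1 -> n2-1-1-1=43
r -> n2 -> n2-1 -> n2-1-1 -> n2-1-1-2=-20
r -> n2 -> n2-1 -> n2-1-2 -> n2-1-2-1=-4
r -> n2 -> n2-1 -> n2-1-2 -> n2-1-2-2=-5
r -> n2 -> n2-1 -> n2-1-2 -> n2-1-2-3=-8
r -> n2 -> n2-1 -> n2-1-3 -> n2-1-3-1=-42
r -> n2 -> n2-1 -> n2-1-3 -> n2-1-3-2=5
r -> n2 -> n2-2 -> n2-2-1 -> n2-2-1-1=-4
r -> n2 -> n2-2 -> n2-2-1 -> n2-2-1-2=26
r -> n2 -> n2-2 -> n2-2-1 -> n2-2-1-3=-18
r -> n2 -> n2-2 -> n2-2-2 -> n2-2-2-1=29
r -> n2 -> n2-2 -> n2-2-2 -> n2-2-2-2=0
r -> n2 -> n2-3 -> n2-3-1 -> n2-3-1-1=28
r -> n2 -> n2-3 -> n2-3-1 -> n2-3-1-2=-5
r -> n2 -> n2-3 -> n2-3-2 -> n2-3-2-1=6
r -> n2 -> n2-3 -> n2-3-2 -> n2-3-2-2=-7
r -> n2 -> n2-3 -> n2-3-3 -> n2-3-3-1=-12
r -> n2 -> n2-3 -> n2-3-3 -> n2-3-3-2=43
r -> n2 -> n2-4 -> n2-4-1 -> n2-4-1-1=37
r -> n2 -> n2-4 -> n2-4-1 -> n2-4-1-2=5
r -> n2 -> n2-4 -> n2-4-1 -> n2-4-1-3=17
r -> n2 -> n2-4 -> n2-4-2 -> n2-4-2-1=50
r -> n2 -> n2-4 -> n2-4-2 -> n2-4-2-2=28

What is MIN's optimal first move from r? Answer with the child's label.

n1

n1-1-1 (MAX): max(42, 9, 26, -20) = 42
n1-1-2 (MAX): max(45, -7, 23, -33) = 45
n1-1-3 (MAX): max(30, -43, 23) = 30
n1-1 (MIN): min(42, 45, 30) = 30
n1-2-1 (MAX): max(9, -47, 22) = 22
n1-2-2 (MAX): max(2, -30) = 2
n1-2-3 (MAX): max(18, -39) = 18
n1-2 (MIN): min(22, 2, 18) = 2
n1 (MAX): max(30, 2) = 30
n2-1-1 (MAX): max(43, -20) = 43
n2-1-2 (MAX): max(-4, -5, -8) = -4
n2-1-3 (MAX): max(-42, 5) = 5
n2-1 (MIN): min(43, -4, 5) = -4
n2-2-1 (MAX): max(-4, 26, -18) = 26
n2-2-2 (MAX): max(29, 0) = 29
n2-2 (MIN): min(26, 29) = 26
n2-3-1 (MAX): max(28, -5) = 28
n2-3-2 (MAX): max(6, -7) = 6
n2-3-3 (MAX): max(-12, 43) = 43
n2-3 (MIN): min(28, 6, 43) = 6
n2-4-1 (MAX): max(37, 5, 17) = 37
n2-4-2 (MAX): max(50, 28) = 50
n2-4 (MIN): min(37, 50) = 37
n2 (MAX): max(-4, 26, 6, 37) = 37
r (MIN): min(30, 37) = 30
MIN at r wants the lowest of {n1=30, n2=37}, so chooses n1.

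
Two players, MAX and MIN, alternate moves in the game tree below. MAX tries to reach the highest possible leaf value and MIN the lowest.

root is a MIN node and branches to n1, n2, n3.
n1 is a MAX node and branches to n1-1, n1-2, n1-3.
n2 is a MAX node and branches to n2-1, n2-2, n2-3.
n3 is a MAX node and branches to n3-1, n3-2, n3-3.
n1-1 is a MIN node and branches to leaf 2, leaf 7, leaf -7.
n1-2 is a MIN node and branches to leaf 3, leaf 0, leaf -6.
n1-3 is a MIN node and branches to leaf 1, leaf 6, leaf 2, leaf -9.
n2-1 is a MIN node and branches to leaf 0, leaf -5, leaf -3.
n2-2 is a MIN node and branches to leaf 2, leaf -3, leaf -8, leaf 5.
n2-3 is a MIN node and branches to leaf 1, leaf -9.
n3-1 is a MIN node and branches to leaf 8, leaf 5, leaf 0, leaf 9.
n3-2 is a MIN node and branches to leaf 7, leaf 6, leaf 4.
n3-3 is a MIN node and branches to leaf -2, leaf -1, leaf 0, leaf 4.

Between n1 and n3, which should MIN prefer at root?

n1

n1-1 (MIN): min(2, 7, -7) = -7
n1-2 (MIN): min(3, 0, -6) = -6
n1-3 (MIN): min(1, 6, 2, -9) = -9
n1 (MAX): max(-7, -6, -9) = -6
n3-1 (MIN): min(8, 5, 0, 9) = 0
n3-2 (MIN): min(7, 6, 4) = 4
n3-3 (MIN): min(-2, -1, 0, 4) = -2
n3 (MAX): max(0, 4, -2) = 4
MIN prefers the lower value; n1=-6, n3=4. n1 is better since -6 < 4.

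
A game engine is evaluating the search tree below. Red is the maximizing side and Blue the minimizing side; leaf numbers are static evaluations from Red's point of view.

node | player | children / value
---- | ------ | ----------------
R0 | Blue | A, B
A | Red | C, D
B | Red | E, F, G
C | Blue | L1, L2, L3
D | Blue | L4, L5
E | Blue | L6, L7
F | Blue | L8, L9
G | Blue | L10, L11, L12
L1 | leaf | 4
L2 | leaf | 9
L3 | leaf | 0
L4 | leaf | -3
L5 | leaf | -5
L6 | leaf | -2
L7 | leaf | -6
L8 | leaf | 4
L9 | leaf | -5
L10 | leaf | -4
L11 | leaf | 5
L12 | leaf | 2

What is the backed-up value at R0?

-4

C (Blue): min(4, 9, 0) = 0
D (Blue): min(-3, -5) = -5
A (Red): max(0, -5) = 0
E (Blue): min(-2, -6) = -6
F (Blue): min(4, -5) = -5
G (Blue): min(-4, 5, 2) = -4
B (Red): max(-6, -5, -4) = -4
R0 (Blue): min(0, -4) = -4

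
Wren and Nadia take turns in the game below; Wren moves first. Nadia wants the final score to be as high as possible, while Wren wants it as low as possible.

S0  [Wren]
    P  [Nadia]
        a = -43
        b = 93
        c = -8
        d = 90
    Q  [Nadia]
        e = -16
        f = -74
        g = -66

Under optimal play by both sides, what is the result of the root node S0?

-16

P (Nadia): max(-43, 93, -8, 90) = 93
Q (Nadia): max(-16, -74, -66) = -16
S0 (Wren): min(93, -16) = -16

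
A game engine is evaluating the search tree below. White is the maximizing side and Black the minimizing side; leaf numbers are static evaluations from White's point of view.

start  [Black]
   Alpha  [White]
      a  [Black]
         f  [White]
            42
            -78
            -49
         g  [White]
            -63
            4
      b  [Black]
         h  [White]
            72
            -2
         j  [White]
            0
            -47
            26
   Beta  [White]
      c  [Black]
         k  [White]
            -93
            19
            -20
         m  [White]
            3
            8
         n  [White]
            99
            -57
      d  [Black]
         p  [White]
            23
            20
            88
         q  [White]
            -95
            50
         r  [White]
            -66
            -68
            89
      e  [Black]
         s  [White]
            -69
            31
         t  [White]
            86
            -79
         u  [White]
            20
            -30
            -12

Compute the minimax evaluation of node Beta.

k (White): max(-93, 19, -20) = 19
m (White): max(3, 8) = 8
n (White): max(99, -57) = 99
c (Black): min(19, 8, 99) = 8
p (White): max(23, 20, 88) = 88
q (White): max(-95, 50) = 50
r (White): max(-66, -68, 89) = 89
d (Black): min(88, 50, 89) = 50
s (White): max(-69, 31) = 31
t (White): max(86, -79) = 86
u (White): max(20, -30, -12) = 20
e (Black): min(31, 86, 20) = 20
Beta (White): max(8, 50, 20) = 50

50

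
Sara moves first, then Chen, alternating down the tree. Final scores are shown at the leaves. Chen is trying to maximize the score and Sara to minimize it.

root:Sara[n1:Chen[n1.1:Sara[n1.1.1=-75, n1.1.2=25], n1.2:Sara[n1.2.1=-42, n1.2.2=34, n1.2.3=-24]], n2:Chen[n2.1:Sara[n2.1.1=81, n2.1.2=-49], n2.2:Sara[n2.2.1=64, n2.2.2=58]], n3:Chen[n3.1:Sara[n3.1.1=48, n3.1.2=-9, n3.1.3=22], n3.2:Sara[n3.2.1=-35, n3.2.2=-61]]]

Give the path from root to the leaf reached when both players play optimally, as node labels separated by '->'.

n1.1 (Sara): min(-75, 25) = -75
n1.2 (Sara): min(-42, 34, -24) = -42
n1 (Chen): max(-75, -42) = -42
n2.1 (Sara): min(81, -49) = -49
n2.2 (Sara): min(64, 58) = 58
n2 (Chen): max(-49, 58) = 58
n3.1 (Sara): min(48, -9, 22) = -9
n3.2 (Sara): min(-35, -61) = -61
n3 (Chen): max(-9, -61) = -9
root (Sara): min(-42, 58, -9) = -42
At root, Sara picks n1 (lowest: -42).
At n1, Chen picks n1.2 (highest: -42).
At n1.2, Sara picks n1.2.1 (lowest: -42).
Terminal value -42.

root -> n1 -> n1.2 -> n1.2.1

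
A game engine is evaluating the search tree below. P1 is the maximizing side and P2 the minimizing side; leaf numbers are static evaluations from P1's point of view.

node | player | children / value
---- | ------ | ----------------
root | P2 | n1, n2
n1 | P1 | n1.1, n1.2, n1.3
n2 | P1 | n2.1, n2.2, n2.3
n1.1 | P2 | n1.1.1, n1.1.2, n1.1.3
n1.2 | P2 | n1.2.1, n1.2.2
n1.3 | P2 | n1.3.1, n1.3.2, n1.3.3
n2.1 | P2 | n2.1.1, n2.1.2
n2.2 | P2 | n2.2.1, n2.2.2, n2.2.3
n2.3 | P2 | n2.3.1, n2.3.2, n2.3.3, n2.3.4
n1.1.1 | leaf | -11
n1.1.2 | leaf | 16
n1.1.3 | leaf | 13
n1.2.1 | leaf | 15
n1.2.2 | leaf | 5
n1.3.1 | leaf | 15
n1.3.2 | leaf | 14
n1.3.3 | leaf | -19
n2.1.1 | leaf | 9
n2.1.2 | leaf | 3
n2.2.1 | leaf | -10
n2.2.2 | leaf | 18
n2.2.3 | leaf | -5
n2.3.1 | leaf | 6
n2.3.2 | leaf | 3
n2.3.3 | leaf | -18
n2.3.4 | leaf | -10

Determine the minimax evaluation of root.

n1.1 (P2): min(-11, 16, 13) = -11
n1.2 (P2): min(15, 5) = 5
n1.3 (P2): min(15, 14, -19) = -19
n1 (P1): max(-11, 5, -19) = 5
n2.1 (P2): min(9, 3) = 3
n2.2 (P2): min(-10, 18, -5) = -10
n2.3 (P2): min(6, 3, -18, -10) = -18
n2 (P1): max(3, -10, -18) = 3
root (P2): min(5, 3) = 3

3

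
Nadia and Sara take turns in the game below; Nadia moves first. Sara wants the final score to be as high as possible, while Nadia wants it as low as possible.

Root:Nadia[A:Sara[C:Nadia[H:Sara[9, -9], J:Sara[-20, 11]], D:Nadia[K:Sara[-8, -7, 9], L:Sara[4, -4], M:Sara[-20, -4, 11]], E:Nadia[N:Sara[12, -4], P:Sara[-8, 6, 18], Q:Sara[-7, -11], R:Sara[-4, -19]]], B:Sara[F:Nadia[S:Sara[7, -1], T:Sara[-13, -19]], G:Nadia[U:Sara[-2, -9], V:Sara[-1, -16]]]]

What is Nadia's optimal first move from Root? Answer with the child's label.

B

H (Sara): max(9, -9) = 9
J (Sara): max(-20, 11) = 11
C (Nadia): min(9, 11) = 9
K (Sara): max(-8, -7, 9) = 9
L (Sara): max(4, -4) = 4
M (Sara): max(-20, -4, 11) = 11
D (Nadia): min(9, 4, 11) = 4
N (Sara): max(12, -4) = 12
P (Sara): max(-8, 6, 18) = 18
Q (Sara): max(-7, -11) = -7
R (Sara): max(-4, -19) = -4
E (Nadia): min(12, 18, -7, -4) = -7
A (Sara): max(9, 4, -7) = 9
S (Sara): max(7, -1) = 7
T (Sara): max(-13, -19) = -13
F (Nadia): min(7, -13) = -13
U (Sara): max(-2, -9) = -2
V (Sara): max(-1, -16) = -1
G (Nadia): min(-2, -1) = -2
B (Sara): max(-13, -2) = -2
Root (Nadia): min(9, -2) = -2
Nadia at Root wants the lowest of {A=9, B=-2}, so chooses B.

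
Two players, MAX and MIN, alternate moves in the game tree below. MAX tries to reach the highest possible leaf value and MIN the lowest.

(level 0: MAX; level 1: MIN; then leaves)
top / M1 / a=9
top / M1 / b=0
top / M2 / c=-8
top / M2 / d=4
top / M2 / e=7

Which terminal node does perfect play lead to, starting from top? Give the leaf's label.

M1 (MIN): min(9, 0) = 0
M2 (MIN): min(-8, 4, 7) = -8
top (MAX): max(0, -8) = 0
At top, MAX picks M1 (highest: 0).
At M1, MIN picks b (lowest: 0).
Terminal value 0.

b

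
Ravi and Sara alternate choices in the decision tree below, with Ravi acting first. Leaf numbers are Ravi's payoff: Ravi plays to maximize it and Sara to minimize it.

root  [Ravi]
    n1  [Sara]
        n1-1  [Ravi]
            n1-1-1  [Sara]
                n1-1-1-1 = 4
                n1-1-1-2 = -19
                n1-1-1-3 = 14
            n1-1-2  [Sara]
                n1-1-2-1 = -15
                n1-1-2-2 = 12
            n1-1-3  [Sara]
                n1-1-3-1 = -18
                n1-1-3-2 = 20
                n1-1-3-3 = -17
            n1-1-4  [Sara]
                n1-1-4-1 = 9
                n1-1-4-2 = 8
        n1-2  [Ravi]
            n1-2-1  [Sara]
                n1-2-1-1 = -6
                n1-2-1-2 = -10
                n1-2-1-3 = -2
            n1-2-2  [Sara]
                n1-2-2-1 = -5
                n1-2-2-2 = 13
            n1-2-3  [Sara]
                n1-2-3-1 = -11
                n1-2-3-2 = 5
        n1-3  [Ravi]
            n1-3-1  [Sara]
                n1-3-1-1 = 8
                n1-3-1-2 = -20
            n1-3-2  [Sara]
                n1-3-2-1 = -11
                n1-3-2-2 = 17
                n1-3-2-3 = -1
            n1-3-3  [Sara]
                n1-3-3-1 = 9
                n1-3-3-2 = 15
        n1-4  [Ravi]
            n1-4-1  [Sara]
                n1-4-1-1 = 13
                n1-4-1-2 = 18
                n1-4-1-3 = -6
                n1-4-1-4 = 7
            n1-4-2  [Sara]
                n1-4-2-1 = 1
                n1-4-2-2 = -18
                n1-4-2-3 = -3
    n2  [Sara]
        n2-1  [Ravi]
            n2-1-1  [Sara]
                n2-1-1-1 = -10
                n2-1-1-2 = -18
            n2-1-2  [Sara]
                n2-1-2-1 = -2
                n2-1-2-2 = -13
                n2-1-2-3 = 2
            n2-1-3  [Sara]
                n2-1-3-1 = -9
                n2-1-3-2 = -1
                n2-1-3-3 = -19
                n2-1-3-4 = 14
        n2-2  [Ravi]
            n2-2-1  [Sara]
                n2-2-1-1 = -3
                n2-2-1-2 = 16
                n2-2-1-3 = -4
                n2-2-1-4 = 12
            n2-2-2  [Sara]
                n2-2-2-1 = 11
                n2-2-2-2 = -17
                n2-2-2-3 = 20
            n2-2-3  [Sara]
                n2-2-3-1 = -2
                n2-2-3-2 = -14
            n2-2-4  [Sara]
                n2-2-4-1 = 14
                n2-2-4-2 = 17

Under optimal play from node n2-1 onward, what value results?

n2-1-1 (Sara): min(-10, -18) = -18
n2-1-2 (Sara): min(-2, -13, 2) = -13
n2-1-3 (Sara): min(-9, -1, -19, 14) = -19
n2-1 (Ravi): max(-18, -13, -19) = -13

-13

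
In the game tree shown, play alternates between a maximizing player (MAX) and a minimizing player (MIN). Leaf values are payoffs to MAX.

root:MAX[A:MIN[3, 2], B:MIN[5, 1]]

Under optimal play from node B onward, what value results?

1

B (MIN): min(5, 1) = 1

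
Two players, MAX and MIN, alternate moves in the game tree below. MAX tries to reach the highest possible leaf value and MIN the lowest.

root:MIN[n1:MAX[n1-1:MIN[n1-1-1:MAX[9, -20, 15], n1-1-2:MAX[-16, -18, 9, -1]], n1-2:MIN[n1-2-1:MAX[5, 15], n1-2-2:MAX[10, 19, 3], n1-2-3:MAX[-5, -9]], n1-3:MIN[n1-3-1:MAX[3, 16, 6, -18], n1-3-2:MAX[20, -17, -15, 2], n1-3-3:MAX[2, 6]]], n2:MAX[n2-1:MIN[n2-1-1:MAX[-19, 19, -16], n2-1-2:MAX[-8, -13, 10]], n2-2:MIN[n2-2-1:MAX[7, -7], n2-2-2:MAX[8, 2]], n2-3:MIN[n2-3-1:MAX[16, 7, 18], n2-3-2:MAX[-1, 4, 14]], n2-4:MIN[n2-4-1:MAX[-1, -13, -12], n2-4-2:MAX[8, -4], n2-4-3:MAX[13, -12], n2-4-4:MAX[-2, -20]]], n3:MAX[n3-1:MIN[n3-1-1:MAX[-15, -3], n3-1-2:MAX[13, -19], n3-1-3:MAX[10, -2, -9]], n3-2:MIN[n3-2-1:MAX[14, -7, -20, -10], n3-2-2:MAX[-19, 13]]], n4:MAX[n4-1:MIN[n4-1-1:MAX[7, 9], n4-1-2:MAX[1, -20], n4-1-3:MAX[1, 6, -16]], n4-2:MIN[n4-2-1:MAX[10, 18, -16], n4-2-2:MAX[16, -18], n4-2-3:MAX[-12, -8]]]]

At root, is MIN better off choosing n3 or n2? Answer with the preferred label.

n3-1-1 (MAX): max(-15, -3) = -3
n3-1-2 (MAX): max(13, -19) = 13
n3-1-3 (MAX): max(10, -2, -9) = 10
n3-1 (MIN): min(-3, 13, 10) = -3
n3-2-1 (MAX): max(14, -7, -20, -10) = 14
n3-2-2 (MAX): max(-19, 13) = 13
n3-2 (MIN): min(14, 13) = 13
n3 (MAX): max(-3, 13) = 13
n2-1-1 (MAX): max(-19, 19, -16) = 19
n2-1-2 (MAX): max(-8, -13, 10) = 10
n2-1 (MIN): min(19, 10) = 10
n2-2-1 (MAX): max(7, -7) = 7
n2-2-2 (MAX): max(8, 2) = 8
n2-2 (MIN): min(7, 8) = 7
n2-3-1 (MAX): max(16, 7, 18) = 18
n2-3-2 (MAX): max(-1, 4, 14) = 14
n2-3 (MIN): min(18, 14) = 14
n2-4-1 (MAX): max(-1, -13, -12) = -1
n2-4-2 (MAX): max(8, -4) = 8
n2-4-3 (MAX): max(13, -12) = 13
n2-4-4 (MAX): max(-2, -20) = -2
n2-4 (MIN): min(-1, 8, 13, -2) = -2
n2 (MAX): max(10, 7, 14, -2) = 14
MIN prefers the lower value; n3=13, n2=14. n3 is better since 13 < 14.

n3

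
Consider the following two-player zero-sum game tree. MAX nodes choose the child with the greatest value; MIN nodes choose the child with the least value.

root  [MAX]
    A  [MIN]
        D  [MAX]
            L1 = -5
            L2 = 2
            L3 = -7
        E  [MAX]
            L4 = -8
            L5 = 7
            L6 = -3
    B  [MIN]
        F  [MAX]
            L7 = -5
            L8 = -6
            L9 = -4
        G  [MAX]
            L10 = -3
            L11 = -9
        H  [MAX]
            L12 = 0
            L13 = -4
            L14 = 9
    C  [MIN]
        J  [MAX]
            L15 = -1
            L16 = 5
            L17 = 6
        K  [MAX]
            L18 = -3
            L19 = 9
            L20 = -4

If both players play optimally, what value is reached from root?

D (MAX): max(-5, 2, -7) = 2
E (MAX): max(-8, 7, -3) = 7
A (MIN): min(2, 7) = 2
F (MAX): max(-5, -6, -4) = -4
G (MAX): max(-3, -9) = -3
H (MAX): max(0, -4, 9) = 9
B (MIN): min(-4, -3, 9) = -4
J (MAX): max(-1, 5, 6) = 6
K (MAX): max(-3, 9, -4) = 9
C (MIN): min(6, 9) = 6
root (MAX): max(2, -4, 6) = 6

6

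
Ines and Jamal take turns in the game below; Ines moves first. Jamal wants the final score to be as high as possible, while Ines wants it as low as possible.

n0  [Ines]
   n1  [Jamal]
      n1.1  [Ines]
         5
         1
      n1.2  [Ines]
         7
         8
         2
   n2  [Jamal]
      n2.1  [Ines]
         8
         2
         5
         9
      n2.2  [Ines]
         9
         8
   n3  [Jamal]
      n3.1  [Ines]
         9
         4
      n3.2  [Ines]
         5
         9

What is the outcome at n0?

n1.1 (Ines): min(5, 1) = 1
n1.2 (Ines): min(7, 8, 2) = 2
n1 (Jamal): max(1, 2) = 2
n2.1 (Ines): min(8, 2, 5, 9) = 2
n2.2 (Ines): min(9, 8) = 8
n2 (Jamal): max(2, 8) = 8
n3.1 (Ines): min(9, 4) = 4
n3.2 (Ines): min(5, 9) = 5
n3 (Jamal): max(4, 5) = 5
n0 (Ines): min(2, 8, 5) = 2

2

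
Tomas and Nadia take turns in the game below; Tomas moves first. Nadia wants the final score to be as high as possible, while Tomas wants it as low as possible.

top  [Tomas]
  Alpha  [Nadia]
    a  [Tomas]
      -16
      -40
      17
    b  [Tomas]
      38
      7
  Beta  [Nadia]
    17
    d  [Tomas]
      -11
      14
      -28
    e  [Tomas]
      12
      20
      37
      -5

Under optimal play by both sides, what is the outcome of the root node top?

7

a (Tomas): min(-16, -40, 17) = -40
b (Tomas): min(38, 7) = 7
Alpha (Nadia): max(-40, 7) = 7
d (Tomas): min(-11, 14, -28) = -28
e (Tomas): min(12, 20, 37, -5) = -5
Beta (Nadia): max(17, -28, -5) = 17
top (Tomas): min(7, 17) = 7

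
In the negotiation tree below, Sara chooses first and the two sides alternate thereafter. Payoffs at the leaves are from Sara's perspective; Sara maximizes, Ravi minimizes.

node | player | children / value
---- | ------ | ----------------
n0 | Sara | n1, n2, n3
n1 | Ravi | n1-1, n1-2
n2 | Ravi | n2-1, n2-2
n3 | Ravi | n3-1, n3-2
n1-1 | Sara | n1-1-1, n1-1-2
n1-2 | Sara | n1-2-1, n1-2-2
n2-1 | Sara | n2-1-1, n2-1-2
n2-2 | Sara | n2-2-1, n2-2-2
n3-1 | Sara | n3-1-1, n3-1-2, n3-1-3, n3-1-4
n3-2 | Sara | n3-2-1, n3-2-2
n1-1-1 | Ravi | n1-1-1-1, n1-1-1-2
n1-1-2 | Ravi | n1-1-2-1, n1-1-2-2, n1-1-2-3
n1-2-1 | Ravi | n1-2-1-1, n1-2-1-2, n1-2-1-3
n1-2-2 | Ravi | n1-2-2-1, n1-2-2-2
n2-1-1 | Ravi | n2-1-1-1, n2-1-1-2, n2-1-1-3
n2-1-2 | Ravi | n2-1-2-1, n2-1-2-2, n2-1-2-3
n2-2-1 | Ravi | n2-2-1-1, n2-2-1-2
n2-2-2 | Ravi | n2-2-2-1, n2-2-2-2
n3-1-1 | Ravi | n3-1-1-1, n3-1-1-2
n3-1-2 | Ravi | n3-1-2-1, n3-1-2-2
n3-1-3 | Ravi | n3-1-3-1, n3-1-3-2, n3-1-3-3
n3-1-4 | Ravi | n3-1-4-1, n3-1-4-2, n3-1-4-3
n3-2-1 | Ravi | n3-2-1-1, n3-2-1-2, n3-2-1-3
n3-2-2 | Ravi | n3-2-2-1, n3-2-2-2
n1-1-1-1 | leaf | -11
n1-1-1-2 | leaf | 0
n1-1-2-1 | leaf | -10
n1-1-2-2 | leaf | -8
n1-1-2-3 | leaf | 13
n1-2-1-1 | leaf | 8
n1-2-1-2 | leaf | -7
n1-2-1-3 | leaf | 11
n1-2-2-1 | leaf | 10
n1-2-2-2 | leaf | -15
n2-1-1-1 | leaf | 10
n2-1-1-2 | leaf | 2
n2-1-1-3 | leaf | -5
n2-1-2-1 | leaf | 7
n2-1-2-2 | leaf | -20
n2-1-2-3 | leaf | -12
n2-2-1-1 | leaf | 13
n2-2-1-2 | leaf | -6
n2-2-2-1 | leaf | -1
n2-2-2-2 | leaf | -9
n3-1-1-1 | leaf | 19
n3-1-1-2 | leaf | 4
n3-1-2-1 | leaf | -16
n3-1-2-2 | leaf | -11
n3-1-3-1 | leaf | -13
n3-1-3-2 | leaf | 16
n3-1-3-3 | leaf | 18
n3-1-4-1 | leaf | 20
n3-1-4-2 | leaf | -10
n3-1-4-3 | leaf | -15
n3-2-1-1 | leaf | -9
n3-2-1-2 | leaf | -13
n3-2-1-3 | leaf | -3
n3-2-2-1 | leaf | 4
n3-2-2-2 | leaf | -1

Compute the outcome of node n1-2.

n1-2-1 (Ravi): min(8, -7, 11) = -7
n1-2-2 (Ravi): min(10, -15) = -15
n1-2 (Sara): max(-7, -15) = -7

-7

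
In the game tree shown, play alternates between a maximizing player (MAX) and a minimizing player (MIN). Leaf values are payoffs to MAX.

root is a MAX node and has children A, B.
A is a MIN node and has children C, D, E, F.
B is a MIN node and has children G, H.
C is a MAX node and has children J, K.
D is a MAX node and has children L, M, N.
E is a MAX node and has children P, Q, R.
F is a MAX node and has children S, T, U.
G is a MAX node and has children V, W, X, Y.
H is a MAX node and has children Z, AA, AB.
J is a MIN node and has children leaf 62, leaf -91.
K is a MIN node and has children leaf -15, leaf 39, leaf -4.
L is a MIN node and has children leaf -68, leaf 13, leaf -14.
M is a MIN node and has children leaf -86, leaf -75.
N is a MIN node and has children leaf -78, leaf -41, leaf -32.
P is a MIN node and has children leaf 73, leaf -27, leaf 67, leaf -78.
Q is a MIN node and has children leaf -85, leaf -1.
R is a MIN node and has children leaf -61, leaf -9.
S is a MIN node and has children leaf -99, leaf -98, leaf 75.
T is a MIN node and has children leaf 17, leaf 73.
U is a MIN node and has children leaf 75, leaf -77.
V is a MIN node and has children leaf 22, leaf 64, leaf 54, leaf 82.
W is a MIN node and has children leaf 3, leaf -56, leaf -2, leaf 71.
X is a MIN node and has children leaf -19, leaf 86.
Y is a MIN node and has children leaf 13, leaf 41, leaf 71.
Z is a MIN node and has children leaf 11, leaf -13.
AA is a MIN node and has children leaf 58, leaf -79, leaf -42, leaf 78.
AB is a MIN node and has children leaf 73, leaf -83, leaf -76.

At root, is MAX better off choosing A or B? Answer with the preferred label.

J (MIN): min(62, -91) = -91
K (MIN): min(-15, 39, -4) = -15
C (MAX): max(-91, -15) = -15
L (MIN): min(-68, 13, -14) = -68
M (MIN): min(-86, -75) = -86
N (MIN): min(-78, -41, -32) = -78
D (MAX): max(-68, -86, -78) = -68
P (MIN): min(73, -27, 67, -78) = -78
Q (MIN): min(-85, -1) = -85
R (MIN): min(-61, -9) = -61
E (MAX): max(-78, -85, -61) = -61
S (MIN): min(-99, -98, 75) = -99
T (MIN): min(17, 73) = 17
U (MIN): min(75, -77) = -77
F (MAX): max(-99, 17, -77) = 17
A (MIN): min(-15, -68, -61, 17) = -68
V (MIN): min(22, 64, 54, 82) = 22
W (MIN): min(3, -56, -2, 71) = -56
X (MIN): min(-19, 86) = -19
Y (MIN): min(13, 41, 71) = 13
G (MAX): max(22, -56, -19, 13) = 22
Z (MIN): min(11, -13) = -13
AA (MIN): min(58, -79, -42, 78) = -79
AB (MIN): min(73, -83, -76) = -83
H (MAX): max(-13, -79, -83) = -13
B (MIN): min(22, -13) = -13
MAX prefers the higher value; A=-68, B=-13. B is better since -13 > -68.

B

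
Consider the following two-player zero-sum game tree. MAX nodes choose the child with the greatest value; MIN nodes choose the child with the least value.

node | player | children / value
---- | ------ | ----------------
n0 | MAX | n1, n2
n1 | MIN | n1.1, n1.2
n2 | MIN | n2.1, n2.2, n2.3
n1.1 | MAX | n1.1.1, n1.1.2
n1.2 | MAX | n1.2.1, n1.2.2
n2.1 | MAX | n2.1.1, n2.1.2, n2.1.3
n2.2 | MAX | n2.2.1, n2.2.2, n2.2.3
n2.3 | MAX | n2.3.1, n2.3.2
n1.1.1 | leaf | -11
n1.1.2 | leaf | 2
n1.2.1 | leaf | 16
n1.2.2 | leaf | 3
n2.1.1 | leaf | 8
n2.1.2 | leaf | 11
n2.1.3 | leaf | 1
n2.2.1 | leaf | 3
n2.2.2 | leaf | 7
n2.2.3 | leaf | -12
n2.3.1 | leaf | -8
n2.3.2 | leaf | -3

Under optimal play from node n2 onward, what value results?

n2.1 (MAX): max(8, 11, 1) = 11
n2.2 (MAX): max(3, 7, -12) = 7
n2.3 (MAX): max(-8, -3) = -3
n2 (MIN): min(11, 7, -3) = -3

-3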